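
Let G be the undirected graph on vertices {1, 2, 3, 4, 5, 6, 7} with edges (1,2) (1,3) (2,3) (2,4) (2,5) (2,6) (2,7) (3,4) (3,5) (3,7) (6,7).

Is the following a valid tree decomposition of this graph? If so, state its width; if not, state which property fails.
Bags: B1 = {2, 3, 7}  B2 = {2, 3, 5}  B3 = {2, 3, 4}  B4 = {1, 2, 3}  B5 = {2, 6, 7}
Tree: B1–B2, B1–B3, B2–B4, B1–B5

Vertex coverage: the bags together contain {1, 2, 3, 4, 5, 6, 7}, the full vertex set. Edge coverage: each edge of G has both endpoints in at least one bag. Running intersection: for every vertex, the bags containing it form a connected subtree. All three properties hold, so this is a valid tree decomposition of width max|bag| − 1 = 2, and hence tw(G) ≤ 2.

Yes; width 2.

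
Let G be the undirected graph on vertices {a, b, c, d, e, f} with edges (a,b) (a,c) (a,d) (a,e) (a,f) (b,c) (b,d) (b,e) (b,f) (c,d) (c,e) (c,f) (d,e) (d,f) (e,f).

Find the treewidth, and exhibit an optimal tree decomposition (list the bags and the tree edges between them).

A single bag containing all 6 vertices is trivially a valid decomposition of width 5. For the lower bound, the 6 vertices {a, b, c, d, e, f} are pairwise adjacent, and any tree decomposition puts a clique entirely inside one bag — forcing width ≥ 5. The upper and lower bounds meet at 5, so that is the treewidth.

Treewidth 5.
Bags: B1 = {a, b, c, d, e, f}
Tree: (single bag)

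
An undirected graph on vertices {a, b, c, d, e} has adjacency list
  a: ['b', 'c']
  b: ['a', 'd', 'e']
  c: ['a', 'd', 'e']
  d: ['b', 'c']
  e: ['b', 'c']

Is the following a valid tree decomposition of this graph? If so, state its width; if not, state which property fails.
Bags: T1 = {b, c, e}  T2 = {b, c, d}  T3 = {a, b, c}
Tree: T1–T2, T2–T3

Yes; width 2.

Every vertex of G appears in some bag (union = {a, b, c, d, e}); every edge is covered by a bag; and for each vertex v the set of bags containing v is connected in the bag tree. The decomposition is therefore valid. The largest bag has 3 vertices, so the width is 2.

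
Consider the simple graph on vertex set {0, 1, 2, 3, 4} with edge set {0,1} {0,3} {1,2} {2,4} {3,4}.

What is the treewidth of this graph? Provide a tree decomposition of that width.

Treewidth 2.
Bags: B1 = {2, 3, 4}  B2 = {1, 2, 3}  B3 = {0, 1, 3}
Tree: B1–B2, B2–B3

Each bag holds 3 vertices, so the decomposition has width 2, which upper-bounds the treewidth. Since 3–4–2–1–0–3 is a cycle in G, G is not acyclic. Forests are exactly the graphs of treewidth ≤ 1, so tw(G) ≥ 2. Combining the bounds, tw(G) = 2.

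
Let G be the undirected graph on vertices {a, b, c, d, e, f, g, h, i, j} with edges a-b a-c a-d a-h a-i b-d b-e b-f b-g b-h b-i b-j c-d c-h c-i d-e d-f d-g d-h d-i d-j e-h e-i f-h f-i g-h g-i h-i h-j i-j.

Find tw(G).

A width-4 tree decomposition is:
Bags: B1 = {b, d, g, h, i}  B2 = {b, d, f, h, i}  B3 = {b, d, h, i, j}  B4 = {b, d, e, h, i}  B5 = {a, b, d, h, i}  B6 = {a, c, d, h, i}
Tree: B1–B2, B1–B3, B2–B4, B1–B5, B5–B6
Each bag holds 5 vertices, so the decomposition has width 4, which upper-bounds the treewidth. Conversely, {a, c, d, h, i} is a clique of size 5, and the vertices of any clique must share a bag in every tree decomposition; so some bag has ≥ 5 vertices and tw(G) ≥ 4. The upper and lower bounds meet at 4, so that is the treewidth.

4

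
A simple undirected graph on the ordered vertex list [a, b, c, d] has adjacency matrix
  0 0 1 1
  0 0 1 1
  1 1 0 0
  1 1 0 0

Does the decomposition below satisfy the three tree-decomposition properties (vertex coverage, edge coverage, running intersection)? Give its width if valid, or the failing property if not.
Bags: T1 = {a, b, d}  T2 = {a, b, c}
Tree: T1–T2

Yes; width 2.

Vertex coverage: the bags together contain {a, b, c, d}, the full vertex set. Edge coverage: each edge of G has both endpoints in at least one bag. Running intersection: for every vertex, the bags containing it form a connected subtree. All three properties hold, so this is a valid tree decomposition of width max|bag| − 1 = 2, and hence tw(G) ≤ 2.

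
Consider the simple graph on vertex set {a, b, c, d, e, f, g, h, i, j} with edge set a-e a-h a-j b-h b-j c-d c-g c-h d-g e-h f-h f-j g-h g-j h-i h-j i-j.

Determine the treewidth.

2

A width-2 tree decomposition is:
Bags: B1 = {a, h, j}  B2 = {b, h, j}  B3 = {f, h, j}  B4 = {a, e, h}  B5 = {g, h, j}  B6 = {h, i, j}  B7 = {c, g, h}  B8 = {c, d, g}
Tree: B1–B2, B2–B3, B1–B4, B3–B5, B1–B6, B5–B7, B7–B8
Each bag holds 3 vertices, so the decomposition has width 2, which upper-bounds the treewidth. For the lower bound, the 3 vertices {c, d, g} are pairwise adjacent, and any tree decomposition puts a clique entirely inside one bag — forcing width ≥ 2. Hence tw(G) = 2 exactly.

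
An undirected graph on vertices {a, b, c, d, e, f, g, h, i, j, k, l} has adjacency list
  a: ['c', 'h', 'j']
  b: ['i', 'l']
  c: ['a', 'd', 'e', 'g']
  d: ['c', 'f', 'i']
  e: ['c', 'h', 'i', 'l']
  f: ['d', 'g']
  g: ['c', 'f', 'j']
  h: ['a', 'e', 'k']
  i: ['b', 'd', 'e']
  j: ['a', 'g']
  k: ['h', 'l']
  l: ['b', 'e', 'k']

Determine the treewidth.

3

A width-3 tree decomposition is:
Bags: B1 = {a, f, g, j}  B2 = {a, c, f, g}  B3 = {a, c, d, f}  B4 = {a, c, d, h}  B5 = {c, d, e, h}  B6 = {d, e, h, i}  B7 = {e, h, i, k}  B8 = {e, i, k, l}  B9 = {b, i, k, l}
Tree: B1–B2, B2–B3, B3–B4, B4–B5, B5–B6, B6–B7, B7–B8, B8–B9
Every bag has size at most 4, so the width is 4 − 1 = 3 and tw(G) ≤ 3. For the lower bound: the 4 vertex sets {f,g,j}, {a}, {c}, {d,e,h,i} are disjoint, each induces a connected subgraph, and every pair is joined by at least one edge of G. Contracting each set to a single vertex therefore yields K_{4} as a minor, and since treewidth is minor-monotone, tw(G) ≥ tw(K_{4}) = 3. Hence tw(G) = 3 exactly.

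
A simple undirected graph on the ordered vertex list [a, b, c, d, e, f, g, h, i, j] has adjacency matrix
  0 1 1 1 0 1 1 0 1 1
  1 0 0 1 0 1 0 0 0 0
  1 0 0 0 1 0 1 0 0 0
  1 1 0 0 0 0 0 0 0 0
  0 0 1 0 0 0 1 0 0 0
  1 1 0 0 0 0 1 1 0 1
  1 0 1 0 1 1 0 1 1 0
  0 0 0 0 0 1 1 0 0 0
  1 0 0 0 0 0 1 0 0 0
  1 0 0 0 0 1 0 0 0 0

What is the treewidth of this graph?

2

A width-2 tree decomposition is:
Bags: B1 = {f, g, h}  B2 = {a, f, g}  B3 = {a, f, j}  B4 = {a, b, f}  B5 = {a, c, g}  B6 = {c, e, g}  B7 = {a, g, i}  B8 = {a, b, d}
Tree: B1–B2, B2–B3, B2–B4, B2–B5, B5–B6, B2–B7, B4–B8
Every bag has size at most 3, so the width is 3 − 1 = 2 and tw(G) ≤ 2. On the other hand G contains the 3-clique {c, e, g}. A clique must lie in a single bag of any decomposition, so no decomposition can have width below 2. Combining the bounds, tw(G) = 2.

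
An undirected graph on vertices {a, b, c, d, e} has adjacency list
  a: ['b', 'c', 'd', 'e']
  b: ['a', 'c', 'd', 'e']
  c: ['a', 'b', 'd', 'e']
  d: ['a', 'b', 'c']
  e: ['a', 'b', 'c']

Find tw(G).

3

A width-3 tree decomposition is:
Bags: B1 = {a, b, c, d}  B2 = {a, b, c, e}
Tree: B1–B2
Every bag has size at most 4, so the width is 4 − 1 = 3 and tw(G) ≤ 3. On the other hand G contains the 4-clique {a, b, c, d}. A clique must lie in a single bag of any decomposition, so no decomposition can have width below 3. The upper and lower bounds meet at 3, so that is the treewidth.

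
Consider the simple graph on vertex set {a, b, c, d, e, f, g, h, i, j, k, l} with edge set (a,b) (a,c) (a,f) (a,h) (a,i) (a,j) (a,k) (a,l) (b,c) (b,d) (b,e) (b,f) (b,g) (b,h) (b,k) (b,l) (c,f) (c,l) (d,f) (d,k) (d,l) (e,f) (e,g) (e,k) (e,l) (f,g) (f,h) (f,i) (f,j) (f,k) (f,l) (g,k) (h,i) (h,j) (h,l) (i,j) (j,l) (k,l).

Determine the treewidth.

4

A width-4 tree decomposition is:
Bags: B1 = {a, b, f, h, l}  B2 = {a, b, f, k, l}  B3 = {b, e, f, k, l}  B4 = {a, f, h, j, l}  B5 = {b, d, f, k, l}  B6 = {a, b, c, f, l}  B7 = {b, e, f, g, k}  B8 = {a, f, h, i, j}
Tree: B1–B2, B2–B3, B1–B4, B2–B5, B1–B6, B3–B7, B4–B8
The largest bag has 5 vertices, giving width 4; this decomposition certifies tw(G) ≤ 4. On the other hand G contains the 5-clique {a, f, h, j, l}. A clique must lie in a single bag of any decomposition, so no decomposition can have width below 4. Therefore the treewidth is 4.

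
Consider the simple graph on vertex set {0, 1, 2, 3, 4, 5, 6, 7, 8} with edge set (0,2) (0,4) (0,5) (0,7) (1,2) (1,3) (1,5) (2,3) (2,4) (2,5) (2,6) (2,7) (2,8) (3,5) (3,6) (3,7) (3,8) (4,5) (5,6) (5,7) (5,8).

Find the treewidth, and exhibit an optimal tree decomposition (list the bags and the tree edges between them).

Treewidth 3.
One such decomposition:
Bags: B1 = {0, 2, 5, 7}  B2 = {2, 3, 5, 7}  B3 = {1, 2, 3, 5}  B4 = {2, 3, 5, 8}  B5 = {0, 2, 4, 5}  B6 = {2, 3, 5, 6}
Tree: B1–B2, B2–B3, B2–B4, B1–B5, B3–B6

The largest bag has 4 vertices, giving width 3; this decomposition certifies tw(G) ≤ 3. For the lower bound, the 4 vertices {0, 2, 4, 5} are pairwise adjacent, and any tree decomposition puts a clique entirely inside one bag — forcing width ≥ 3. Therefore the treewidth is 3.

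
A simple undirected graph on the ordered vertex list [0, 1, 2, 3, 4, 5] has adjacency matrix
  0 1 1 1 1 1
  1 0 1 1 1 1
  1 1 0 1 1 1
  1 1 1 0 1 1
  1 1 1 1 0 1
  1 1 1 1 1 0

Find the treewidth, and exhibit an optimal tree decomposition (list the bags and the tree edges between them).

A single bag containing all 6 vertices is trivially a valid decomposition of width 5. For the lower bound, the 6 vertices {0, 1, 2, 3, 4, 5} are pairwise adjacent, and any tree decomposition puts a clique entirely inside one bag — forcing width ≥ 5. Hence tw(G) = 5 exactly.

Treewidth 5.
Bags: B1 = {0, 1, 2, 3, 4, 5}
Tree: (single bag)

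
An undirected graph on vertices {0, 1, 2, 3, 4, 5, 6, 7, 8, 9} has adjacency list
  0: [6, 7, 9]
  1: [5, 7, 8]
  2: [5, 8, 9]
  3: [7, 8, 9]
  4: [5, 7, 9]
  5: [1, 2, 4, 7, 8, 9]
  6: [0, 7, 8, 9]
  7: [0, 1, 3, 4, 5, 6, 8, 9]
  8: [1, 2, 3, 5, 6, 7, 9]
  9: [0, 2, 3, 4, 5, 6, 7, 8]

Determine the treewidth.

A width-3 tree decomposition is:
Bags: B1 = {5, 7, 8, 9}  B2 = {2, 5, 8, 9}  B3 = {3, 7, 8, 9}  B4 = {6, 7, 8, 9}  B5 = {1, 5, 7, 8}  B6 = {4, 5, 7, 9}  B7 = {0, 6, 7, 9}
Tree: B1–B2, B1–B3, B1–B4, B1–B5, B1–B6, B4–B7
Each bag holds 4 vertices, so the decomposition has width 3, which upper-bounds the treewidth. Conversely, {2, 5, 8, 9} is a clique of size 4, and the vertices of any clique must share a bag in every tree decomposition; so some bag has ≥ 4 vertices and tw(G) ≥ 3. The upper and lower bounds meet at 3, so that is the treewidth.

3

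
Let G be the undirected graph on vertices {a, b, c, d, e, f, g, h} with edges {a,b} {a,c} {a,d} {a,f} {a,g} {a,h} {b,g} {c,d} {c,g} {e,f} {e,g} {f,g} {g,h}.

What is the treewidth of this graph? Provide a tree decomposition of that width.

Each bag holds 3 vertices, so the decomposition has width 2, which upper-bounds the treewidth. Conversely, {a, c, d} is a clique of size 3, and the vertices of any clique must share a bag in every tree decomposition; so some bag has ≥ 3 vertices and tw(G) ≥ 2. Combining the bounds, tw(G) = 2.

Treewidth 2.
One such decomposition:
Bags: B1 = {e, f, g}  B2 = {a, f, g}  B3 = {a, b, g}  B4 = {a, g, h}  B5 = {a, c, g}  B6 = {a, c, d}
Tree: B1–B2, B2–B3, B2–B4, B3–B5, B5–B6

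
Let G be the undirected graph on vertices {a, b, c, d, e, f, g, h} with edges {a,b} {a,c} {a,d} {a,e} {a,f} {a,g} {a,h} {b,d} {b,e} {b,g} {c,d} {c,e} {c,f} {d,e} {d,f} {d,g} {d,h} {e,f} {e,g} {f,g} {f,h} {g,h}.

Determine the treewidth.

A width-4 tree decomposition is:
Bags: B1 = {a, d, e, f, g}  B2 = {a, c, d, e, f}  B3 = {a, d, f, g, h}  B4 = {a, b, d, e, g}
Tree: B1–B2, B1–B3, B1–B4
The largest bag has 5 vertices, giving width 4; this decomposition certifies tw(G) ≤ 4. Conversely, {a, d, e, f, g} is a clique of size 5, and the vertices of any clique must share a bag in every tree decomposition; so some bag has ≥ 5 vertices and tw(G) ≥ 4. Therefore the treewidth is 4.

4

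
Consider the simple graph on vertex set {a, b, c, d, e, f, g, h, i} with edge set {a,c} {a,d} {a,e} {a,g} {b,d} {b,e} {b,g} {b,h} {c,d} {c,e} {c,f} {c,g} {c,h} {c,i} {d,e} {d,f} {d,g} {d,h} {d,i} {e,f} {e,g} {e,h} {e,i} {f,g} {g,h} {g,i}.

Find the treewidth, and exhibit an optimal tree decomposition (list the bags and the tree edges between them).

Each bag holds 5 vertices, so the decomposition has width 4, which upper-bounds the treewidth. On the other hand G contains the 5-clique {c, d, e, g, h}. A clique must lie in a single bag of any decomposition, so no decomposition can have width below 4. Combining the bounds, tw(G) = 4.

Treewidth 4.
Bags: B1 = {c, d, e, g, h}  B2 = {a, c, d, e, g}  B3 = {b, d, e, g, h}  B4 = {c, d, e, g, i}  B5 = {c, d, e, f, g}
Tree: B1–B2, B1–B3, B1–B4, B4–B5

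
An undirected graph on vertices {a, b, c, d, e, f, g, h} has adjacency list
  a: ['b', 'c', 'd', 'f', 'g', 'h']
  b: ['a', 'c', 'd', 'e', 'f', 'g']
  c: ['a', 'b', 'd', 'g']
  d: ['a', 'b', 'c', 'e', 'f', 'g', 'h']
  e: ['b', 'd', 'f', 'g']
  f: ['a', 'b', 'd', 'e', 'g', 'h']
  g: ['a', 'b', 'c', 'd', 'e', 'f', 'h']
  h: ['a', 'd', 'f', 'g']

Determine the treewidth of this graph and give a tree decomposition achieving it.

The largest bag has 5 vertices, giving width 4; this decomposition certifies tw(G) ≤ 4. For the lower bound, the 5 vertices {a, b, c, d, g} are pairwise adjacent, and any tree decomposition puts a clique entirely inside one bag — forcing width ≥ 4. Therefore the treewidth is 4.

Treewidth 4.
One such decomposition:
Bags: B1 = {b, d, e, f, g}  B2 = {a, b, d, f, g}  B3 = {a, d, f, g, h}  B4 = {a, b, c, d, g}
Tree: B1–B2, B2–B3, B2–B4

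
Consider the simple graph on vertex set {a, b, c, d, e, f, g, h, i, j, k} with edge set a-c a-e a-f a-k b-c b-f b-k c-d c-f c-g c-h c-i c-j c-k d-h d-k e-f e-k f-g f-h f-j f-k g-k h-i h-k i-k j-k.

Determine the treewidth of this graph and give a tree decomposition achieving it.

Treewidth 3.
One such decomposition:
Bags: B1 = {a, c, f, k}  B2 = {c, f, h, k}  B3 = {c, d, h, k}  B4 = {b, c, f, k}  B5 = {a, e, f, k}  B6 = {c, f, g, k}  B7 = {c, h, i, k}  B8 = {c, f, j, k}
Tree: B1–B2, B2–B3, B2–B4, B1–B5, B2–B6, B2–B7, B1–B8

Every bag has size at most 4, so the width is 4 − 1 = 3 and tw(G) ≤ 3. Conversely, {a, e, f, k} is a clique of size 4, and the vertices of any clique must share a bag in every tree decomposition; so some bag has ≥ 4 vertices and tw(G) ≥ 3. Hence tw(G) = 3 exactly.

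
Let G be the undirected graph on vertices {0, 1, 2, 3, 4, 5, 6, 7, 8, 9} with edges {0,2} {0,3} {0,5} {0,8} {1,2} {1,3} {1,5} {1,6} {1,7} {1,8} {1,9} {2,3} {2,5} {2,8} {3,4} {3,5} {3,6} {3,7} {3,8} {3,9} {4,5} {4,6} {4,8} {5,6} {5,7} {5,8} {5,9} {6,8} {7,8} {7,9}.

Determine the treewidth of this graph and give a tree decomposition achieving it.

The largest bag has 5 vertices, giving width 4; this decomposition certifies tw(G) ≤ 4. On the other hand G contains the 5-clique {0, 2, 3, 5, 8}. A clique must lie in a single bag of any decomposition, so no decomposition can have width below 4. The upper and lower bounds meet at 4, so that is the treewidth.

Treewidth 4.
One such decomposition:
Bags: B1 = {1, 3, 5, 7, 8}  B2 = {1, 3, 5, 7, 9}  B3 = {1, 2, 3, 5, 8}  B4 = {1, 3, 5, 6, 8}  B5 = {0, 2, 3, 5, 8}  B6 = {3, 4, 5, 6, 8}
Tree: B1–B2, B1–B3, B3–B4, B3–B5, B4–B6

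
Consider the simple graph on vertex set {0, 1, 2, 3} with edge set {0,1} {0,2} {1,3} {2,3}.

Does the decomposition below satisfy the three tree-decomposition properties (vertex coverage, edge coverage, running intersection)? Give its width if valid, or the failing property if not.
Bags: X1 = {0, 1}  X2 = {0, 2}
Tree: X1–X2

A tree decomposition must satisfy three properties: every vertex lies in some bag; for every edge, both endpoints lie together in some bag; and for every vertex, the bags containing it form a connected subtree. Here vertex 3 appears in no bag, so the decomposition is invalid.

No — vertex 3 appears in no bag.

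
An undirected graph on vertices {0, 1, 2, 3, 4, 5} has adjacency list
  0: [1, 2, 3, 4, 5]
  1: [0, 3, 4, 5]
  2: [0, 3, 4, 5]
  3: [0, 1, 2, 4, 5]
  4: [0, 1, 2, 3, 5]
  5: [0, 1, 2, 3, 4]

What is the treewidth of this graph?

A width-4 tree decomposition is:
Bags: B1 = {0, 2, 3, 4, 5}  B2 = {0, 1, 3, 4, 5}
Tree: B1–B2
The largest bag has 5 vertices, giving width 4; this decomposition certifies tw(G) ≤ 4. On the other hand G contains the 5-clique {0, 1, 3, 4, 5}. A clique must lie in a single bag of any decomposition, so no decomposition can have width below 4. Combining the bounds, tw(G) = 4.

4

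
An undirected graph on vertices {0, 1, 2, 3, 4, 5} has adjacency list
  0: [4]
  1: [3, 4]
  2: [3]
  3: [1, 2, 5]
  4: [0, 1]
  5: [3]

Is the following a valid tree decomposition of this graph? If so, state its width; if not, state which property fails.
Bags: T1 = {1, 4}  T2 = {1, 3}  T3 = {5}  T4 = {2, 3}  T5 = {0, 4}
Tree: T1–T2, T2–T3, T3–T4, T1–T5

A tree decomposition must satisfy three properties: every vertex lies in some bag; for every edge, both endpoints lie together in some bag; and for every vertex, the bags containing it form a connected subtree. Here edge (3,5) lies in no bag, so the decomposition is invalid.

No — edge (3,5) lies in no bag.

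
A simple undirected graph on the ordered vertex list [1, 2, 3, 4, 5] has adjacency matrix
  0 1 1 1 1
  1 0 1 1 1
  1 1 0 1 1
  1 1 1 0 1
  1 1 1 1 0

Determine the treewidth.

A width-4 tree decomposition is:
Bags: B1 = {1, 2, 3, 4, 5}
Tree: (single bag)
With just one bag of size 5, the width is 5 − 1 = 4, so tw(G) ≤ 4. On the other hand G contains the 5-clique {1, 2, 3, 4, 5}. A clique must lie in a single bag of any decomposition, so no decomposition can have width below 4. Hence tw(G) = 4 exactly.

4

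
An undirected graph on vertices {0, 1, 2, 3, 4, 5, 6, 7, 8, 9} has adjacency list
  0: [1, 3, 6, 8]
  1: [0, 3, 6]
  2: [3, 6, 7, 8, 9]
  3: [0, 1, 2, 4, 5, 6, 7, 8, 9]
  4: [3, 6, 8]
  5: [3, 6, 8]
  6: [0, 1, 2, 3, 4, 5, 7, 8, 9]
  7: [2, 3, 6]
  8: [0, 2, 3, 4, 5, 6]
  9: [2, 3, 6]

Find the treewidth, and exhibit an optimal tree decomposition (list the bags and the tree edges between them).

The largest bag has 4 vertices, giving width 3; this decomposition certifies tw(G) ≤ 3. Conversely, {0, 3, 6, 8} is a clique of size 4, and the vertices of any clique must share a bag in every tree decomposition; so some bag has ≥ 4 vertices and tw(G) ≥ 3. Hence tw(G) = 3 exactly.

Treewidth 3.
One optimal decomposition is:
Bags: B1 = {2, 3, 6, 9}  B2 = {2, 3, 6, 7}  B3 = {2, 3, 6, 8}  B4 = {3, 4, 6, 8}  B5 = {3, 5, 6, 8}  B6 = {0, 3, 6, 8}  B7 = {0, 1, 3, 6}
Tree: B1–B2, B1–B3, B3–B4, B3–B5, B5–B6, B6–B7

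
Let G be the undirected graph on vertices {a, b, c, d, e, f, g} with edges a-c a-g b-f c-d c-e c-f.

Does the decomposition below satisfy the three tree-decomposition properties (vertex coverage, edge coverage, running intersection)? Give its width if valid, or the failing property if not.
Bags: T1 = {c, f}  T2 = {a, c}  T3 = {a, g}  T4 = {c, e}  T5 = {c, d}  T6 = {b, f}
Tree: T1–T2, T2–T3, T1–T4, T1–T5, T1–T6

Yes; width 1.

Checking the three conditions: (i) the bags cover all of {a, b, c, d, e, f, g}; (ii) for each edge, some bag contains both endpoints; (iii) the bags containing any fixed vertex form a subtree. All hold, so the decomposition is valid with width 2 − 1 = 1.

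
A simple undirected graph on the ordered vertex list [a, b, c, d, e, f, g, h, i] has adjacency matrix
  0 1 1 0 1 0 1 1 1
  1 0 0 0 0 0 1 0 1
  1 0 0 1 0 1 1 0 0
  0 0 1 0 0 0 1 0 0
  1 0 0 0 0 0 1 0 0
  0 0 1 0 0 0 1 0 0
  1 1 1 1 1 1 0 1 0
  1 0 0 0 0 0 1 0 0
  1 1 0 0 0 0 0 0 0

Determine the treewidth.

2

A width-2 tree decomposition is:
Bags: B1 = {a, b, i}  B2 = {a, b, g}  B3 = {a, c, g}  B4 = {a, g, h}  B5 = {c, f, g}  B6 = {a, e, g}  B7 = {c, d, g}
Tree: B1–B2, B2–B3, B3–B4, B3–B5, B2–B6, B3–B7
Every bag has size at most 3, so the width is 3 − 1 = 2 and tw(G) ≤ 2. Conversely, {c, d, g} is a clique of size 3, and the vertices of any clique must share a bag in every tree decomposition; so some bag has ≥ 3 vertices and tw(G) ≥ 2. Therefore the treewidth is 2.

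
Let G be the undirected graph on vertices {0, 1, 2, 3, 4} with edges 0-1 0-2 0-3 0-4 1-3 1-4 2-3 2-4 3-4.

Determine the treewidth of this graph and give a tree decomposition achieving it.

Treewidth 3.
One optimal decomposition is:
Bags: B1 = {0, 2, 3, 4}  B2 = {0, 1, 3, 4}
Tree: B1–B2

Each bag holds 4 vertices, so the decomposition has width 3, which upper-bounds the treewidth. For the lower bound, the 4 vertices {0, 1, 3, 4} are pairwise adjacent, and any tree decomposition puts a clique entirely inside one bag — forcing width ≥ 3. Therefore the treewidth is 3.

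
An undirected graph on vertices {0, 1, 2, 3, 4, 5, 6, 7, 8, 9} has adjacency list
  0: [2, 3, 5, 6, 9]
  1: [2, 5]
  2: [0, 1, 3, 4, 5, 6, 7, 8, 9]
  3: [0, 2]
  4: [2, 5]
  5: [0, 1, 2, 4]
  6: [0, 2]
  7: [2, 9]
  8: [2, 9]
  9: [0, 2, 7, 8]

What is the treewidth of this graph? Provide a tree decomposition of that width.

The largest bag has 3 vertices, giving width 2; this decomposition certifies tw(G) ≤ 2. Conversely, {0, 2, 9} is a clique of size 3, and the vertices of any clique must share a bag in every tree decomposition; so some bag has ≥ 3 vertices and tw(G) ≥ 2. Hence tw(G) = 2 exactly.

Treewidth 2.
One such decomposition:
Bags: B1 = {0, 2, 3}  B2 = {0, 2, 9}  B3 = {0, 2, 5}  B4 = {1, 2, 5}  B5 = {2, 7, 9}  B6 = {2, 8, 9}  B7 = {0, 2, 6}  B8 = {2, 4, 5}
Tree: B1–B2, B1–B3, B3–B4, B2–B5, B2–B6, B1–B7, B3–B8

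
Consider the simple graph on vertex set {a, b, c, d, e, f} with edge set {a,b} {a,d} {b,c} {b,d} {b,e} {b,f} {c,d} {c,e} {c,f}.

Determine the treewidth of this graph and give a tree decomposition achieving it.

Treewidth 2.
One optimal decomposition is:
Bags: B1 = {a, b, d}  B2 = {b, c, d}  B3 = {b, c, e}  B4 = {b, c, f}
Tree: B1–B2, B2–B3, B3–B4

Every bag has size at most 3, so the width is 3 − 1 = 2 and tw(G) ≤ 2. Conversely, {b, c, d} is a clique of size 3, and the vertices of any clique must share a bag in every tree decomposition; so some bag has ≥ 3 vertices and tw(G) ≥ 2. Therefore the treewidth is 2.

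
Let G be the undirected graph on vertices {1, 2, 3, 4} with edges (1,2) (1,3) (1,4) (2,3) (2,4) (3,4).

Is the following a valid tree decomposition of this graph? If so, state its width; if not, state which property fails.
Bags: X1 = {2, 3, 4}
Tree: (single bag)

No — vertex 1 appears in no bag.

A tree decomposition must satisfy three properties: every vertex lies in some bag; for every edge, both endpoints lie together in some bag; and for every vertex, the bags containing it form a connected subtree. Here vertex 1 appears in no bag, so the decomposition is invalid.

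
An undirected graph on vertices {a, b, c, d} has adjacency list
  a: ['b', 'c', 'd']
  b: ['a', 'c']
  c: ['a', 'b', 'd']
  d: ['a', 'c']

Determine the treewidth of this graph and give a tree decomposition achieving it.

Treewidth 2.
One such decomposition:
Bags: B1 = {a, c, d}  B2 = {a, b, c}
Tree: B1–B2

Every bag has size at most 3, so the width is 3 − 1 = 2 and tw(G) ≤ 2. For the lower bound, the 3 vertices {a, c, d} are pairwise adjacent, and any tree decomposition puts a clique entirely inside one bag — forcing width ≥ 2. The upper and lower bounds meet at 2, so that is the treewidth.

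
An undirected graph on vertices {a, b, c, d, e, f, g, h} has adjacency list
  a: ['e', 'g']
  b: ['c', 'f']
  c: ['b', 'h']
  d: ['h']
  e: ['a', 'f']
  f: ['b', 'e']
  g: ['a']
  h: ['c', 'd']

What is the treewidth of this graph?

1

A width-1 tree decomposition is:
Bags: B1 = {a, g}  B2 = {a, e}  B3 = {e, f}  B4 = {b, f}  B5 = {b, c}  B6 = {c, h}  B7 = {d, h}
Tree: B1–B2, B2–B3, B3–B4, B4–B5, B5–B6, B6–B7
Each bag holds 2 vertices, so the decomposition has width 1, which upper-bounds the treewidth. Any graph with an edge has treewidth ≥ 1, and G has the edge g–a. Combining the bounds, tw(G) = 1.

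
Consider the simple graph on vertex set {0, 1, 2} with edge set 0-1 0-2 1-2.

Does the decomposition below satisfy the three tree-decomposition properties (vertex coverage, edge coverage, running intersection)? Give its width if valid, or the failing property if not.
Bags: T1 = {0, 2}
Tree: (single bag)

No — vertex 1 appears in no bag.

A tree decomposition must satisfy three properties: every vertex lies in some bag; for every edge, both endpoints lie together in some bag; and for every vertex, the bags containing it form a connected subtree. Here vertex 1 appears in no bag, so the decomposition is invalid.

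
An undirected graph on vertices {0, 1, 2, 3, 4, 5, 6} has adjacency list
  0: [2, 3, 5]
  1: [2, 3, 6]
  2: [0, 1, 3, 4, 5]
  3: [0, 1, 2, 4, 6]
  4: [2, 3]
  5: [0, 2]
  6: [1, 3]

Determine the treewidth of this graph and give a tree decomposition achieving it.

Treewidth 2.
Bags: B1 = {0, 2, 3}  B2 = {0, 2, 5}  B3 = {1, 2, 3}  B4 = {2, 3, 4}  B5 = {1, 3, 6}
Tree: B1–B2, B1–B3, B3–B4, B3–B5

Each bag holds 3 vertices, so the decomposition has width 2, which upper-bounds the treewidth. On the other hand G contains the 3-clique {0, 2, 3}. A clique must lie in a single bag of any decomposition, so no decomposition can have width below 2. The upper and lower bounds meet at 2, so that is the treewidth.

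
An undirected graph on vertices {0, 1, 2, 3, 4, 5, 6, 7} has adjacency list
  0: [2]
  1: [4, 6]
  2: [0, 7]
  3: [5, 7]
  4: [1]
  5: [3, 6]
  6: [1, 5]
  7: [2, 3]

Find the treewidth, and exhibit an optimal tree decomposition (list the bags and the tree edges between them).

Each bag holds 2 vertices, so the decomposition has width 1, which upper-bounds the treewidth. Any graph with an edge has treewidth ≥ 1, and G has the edge 0–2. Combining the bounds, tw(G) = 1.

Treewidth 1.
One optimal decomposition is:
Bags: B1 = {0, 2}  B2 = {2, 7}  B3 = {3, 7}  B4 = {3, 5}  B5 = {5, 6}  B6 = {1, 6}  B7 = {1, 4}
Tree: B1–B2, B2–B3, B3–B4, B4–B5, B5–B6, B6–B7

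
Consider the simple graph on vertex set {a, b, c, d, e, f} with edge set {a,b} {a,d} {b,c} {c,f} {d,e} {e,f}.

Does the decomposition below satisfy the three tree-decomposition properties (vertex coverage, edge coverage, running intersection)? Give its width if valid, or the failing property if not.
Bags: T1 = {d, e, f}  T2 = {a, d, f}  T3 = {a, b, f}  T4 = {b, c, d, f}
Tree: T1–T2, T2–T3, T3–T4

A tree decomposition must satisfy three properties: every vertex lies in some bag; for every edge, both endpoints lie together in some bag; and for every vertex, the bags containing it form a connected subtree. Here bags containing vertex d are not connected in the tree, so the decomposition is invalid.

No — bags containing vertex d are not connected in the tree.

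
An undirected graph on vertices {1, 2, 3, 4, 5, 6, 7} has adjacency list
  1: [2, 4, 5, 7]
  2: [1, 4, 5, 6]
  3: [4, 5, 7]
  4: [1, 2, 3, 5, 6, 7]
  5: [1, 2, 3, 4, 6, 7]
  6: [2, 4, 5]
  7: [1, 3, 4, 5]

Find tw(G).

A width-3 tree decomposition is:
Bags: B1 = {2, 4, 5, 6}  B2 = {1, 2, 4, 5}  B3 = {1, 4, 5, 7}  B4 = {3, 4, 5, 7}
Tree: B1–B2, B2–B3, B3–B4
Every bag has size at most 4, so the width is 4 − 1 = 3 and tw(G) ≤ 3. On the other hand G contains the 4-clique {1, 2, 4, 5}. A clique must lie in a single bag of any decomposition, so no decomposition can have width below 3. Therefore the treewidth is 3.

3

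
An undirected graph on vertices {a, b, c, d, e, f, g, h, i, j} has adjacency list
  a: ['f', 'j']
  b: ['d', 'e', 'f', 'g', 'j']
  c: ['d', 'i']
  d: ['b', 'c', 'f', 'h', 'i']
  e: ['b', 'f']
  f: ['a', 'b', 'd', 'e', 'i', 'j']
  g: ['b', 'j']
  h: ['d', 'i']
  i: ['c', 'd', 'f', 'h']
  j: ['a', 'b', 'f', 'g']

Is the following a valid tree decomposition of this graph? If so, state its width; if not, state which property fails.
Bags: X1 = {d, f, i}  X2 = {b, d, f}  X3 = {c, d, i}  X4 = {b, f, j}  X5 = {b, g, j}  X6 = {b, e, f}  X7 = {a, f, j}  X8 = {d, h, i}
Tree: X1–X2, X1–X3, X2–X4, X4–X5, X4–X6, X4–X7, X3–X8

Checking the three conditions: (i) the bags cover all of {a, b, c, d, e, f, g, h, i, j}; (ii) for each edge, some bag contains both endpoints; (iii) the bags containing any fixed vertex form a subtree. All hold, so the decomposition is valid with width 3 − 1 = 2.

Yes; width 2.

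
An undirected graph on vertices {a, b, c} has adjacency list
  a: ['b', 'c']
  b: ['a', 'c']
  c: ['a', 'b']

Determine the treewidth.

A width-2 tree decomposition is:
Bags: B1 = {a, b, c}
Tree: (single bag)
With just one bag of size 3, the width is 3 − 1 = 2, so tw(G) ≤ 2. For the lower bound, the 3 vertices {a, b, c} are pairwise adjacent, and any tree decomposition puts a clique entirely inside one bag — forcing width ≥ 2. Combining the bounds, tw(G) = 2.

2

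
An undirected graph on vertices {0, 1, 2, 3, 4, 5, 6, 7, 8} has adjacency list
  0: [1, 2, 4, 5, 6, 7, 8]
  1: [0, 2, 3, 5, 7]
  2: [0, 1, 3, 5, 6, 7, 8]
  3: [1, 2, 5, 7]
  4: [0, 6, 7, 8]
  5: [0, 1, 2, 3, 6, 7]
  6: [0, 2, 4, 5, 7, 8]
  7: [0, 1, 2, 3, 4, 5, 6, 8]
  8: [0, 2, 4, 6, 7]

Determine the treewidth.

4

A width-4 tree decomposition is:
Bags: B1 = {0, 2, 5, 6, 7}  B2 = {0, 1, 2, 5, 7}  B3 = {0, 2, 6, 7, 8}  B4 = {1, 2, 3, 5, 7}  B5 = {0, 4, 6, 7, 8}
Tree: B1–B2, B1–B3, B2–B4, B3–B5
Every bag has size at most 5, so the width is 5 − 1 = 4 and tw(G) ≤ 4. Conversely, {0, 2, 6, 7, 8} is a clique of size 5, and the vertices of any clique must share a bag in every tree decomposition; so some bag has ≥ 5 vertices and tw(G) ≥ 4. Therefore the treewidth is 4.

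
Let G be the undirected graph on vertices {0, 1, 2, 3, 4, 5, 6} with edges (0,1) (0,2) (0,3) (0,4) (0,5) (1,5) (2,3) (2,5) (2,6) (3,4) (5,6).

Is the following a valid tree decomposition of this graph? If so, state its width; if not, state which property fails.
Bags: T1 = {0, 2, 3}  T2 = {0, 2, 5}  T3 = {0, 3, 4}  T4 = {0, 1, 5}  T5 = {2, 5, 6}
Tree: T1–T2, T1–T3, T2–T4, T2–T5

Vertex coverage: the bags together contain {0, 1, 2, 3, 4, 5, 6}, the full vertex set. Edge coverage: each edge of G has both endpoints in at least one bag. Running intersection: for every vertex, the bags containing it form a connected subtree. All three properties hold, so this is a valid tree decomposition of width max|bag| − 1 = 2, and hence tw(G) ≤ 2.

Yes; width 2.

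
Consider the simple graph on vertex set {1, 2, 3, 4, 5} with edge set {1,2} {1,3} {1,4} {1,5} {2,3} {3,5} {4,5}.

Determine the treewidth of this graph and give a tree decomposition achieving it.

The largest bag has 3 vertices, giving width 2; this decomposition certifies tw(G) ≤ 2. On the other hand G contains the 3-clique {1, 2, 3}. A clique must lie in a single bag of any decomposition, so no decomposition can have width below 2. Therefore the treewidth is 2.

Treewidth 2.
Bags: B1 = {1, 4, 5}  B2 = {1, 3, 5}  B3 = {1, 2, 3}
Tree: B1–B2, B2–B3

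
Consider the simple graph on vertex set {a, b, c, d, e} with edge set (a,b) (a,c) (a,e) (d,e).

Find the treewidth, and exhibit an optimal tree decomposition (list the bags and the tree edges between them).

Treewidth 1.
One optimal decomposition is:
Bags: B1 = {a, e}  B2 = {d, e}  B3 = {a, c}  B4 = {a, b}
Tree: B1–B2, B1–B3, B1–B4

Every bag has size at most 2, so the width is 2 − 1 = 1 and tw(G) ≤ 1. G has an edge, so its treewidth is at least 1. Combining the bounds, tw(G) = 1.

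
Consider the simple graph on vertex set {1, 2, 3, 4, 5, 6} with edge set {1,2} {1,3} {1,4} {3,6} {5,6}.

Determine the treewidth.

1

A width-1 tree decomposition is:
Bags: B1 = {1, 4}  B2 = {1, 3}  B3 = {1, 2}  B4 = {3, 6}  B5 = {5, 6}
Tree: B1–B2, B2–B3, B2–B4, B4–B5
The largest bag has 2 vertices, giving width 1; this decomposition certifies tw(G) ≤ 1. Any graph with an edge has treewidth ≥ 1, and G has the edge 4–1. Hence tw(G) = 1 exactly.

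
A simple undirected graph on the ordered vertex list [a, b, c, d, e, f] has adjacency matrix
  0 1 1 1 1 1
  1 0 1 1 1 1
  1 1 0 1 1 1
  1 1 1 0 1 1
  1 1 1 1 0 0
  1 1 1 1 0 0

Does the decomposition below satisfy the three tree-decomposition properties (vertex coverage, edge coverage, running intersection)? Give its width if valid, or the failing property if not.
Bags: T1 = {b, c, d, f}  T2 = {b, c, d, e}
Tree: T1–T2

A tree decomposition must satisfy three properties: every vertex lies in some bag; for every edge, both endpoints lie together in some bag; and for every vertex, the bags containing it form a connected subtree. Here vertex a appears in no bag, so the decomposition is invalid.

No — vertex a appears in no bag.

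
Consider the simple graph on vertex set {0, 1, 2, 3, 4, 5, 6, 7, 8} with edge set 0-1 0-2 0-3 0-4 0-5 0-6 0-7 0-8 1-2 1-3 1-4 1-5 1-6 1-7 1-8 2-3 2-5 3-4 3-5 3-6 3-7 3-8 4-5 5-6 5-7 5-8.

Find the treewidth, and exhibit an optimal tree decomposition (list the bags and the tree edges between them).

The largest bag has 5 vertices, giving width 4; this decomposition certifies tw(G) ≤ 4. On the other hand G contains the 5-clique {0, 1, 2, 3, 5}. A clique must lie in a single bag of any decomposition, so no decomposition can have width below 4. Therefore the treewidth is 4.

Treewidth 4.
One optimal decomposition is:
Bags: B1 = {0, 1, 3, 5, 8}  B2 = {0, 1, 3, 5, 7}  B3 = {0, 1, 3, 4, 5}  B4 = {0, 1, 2, 3, 5}  B5 = {0, 1, 3, 5, 6}
Tree: B1–B2, B2–B3, B2–B4, B1–B5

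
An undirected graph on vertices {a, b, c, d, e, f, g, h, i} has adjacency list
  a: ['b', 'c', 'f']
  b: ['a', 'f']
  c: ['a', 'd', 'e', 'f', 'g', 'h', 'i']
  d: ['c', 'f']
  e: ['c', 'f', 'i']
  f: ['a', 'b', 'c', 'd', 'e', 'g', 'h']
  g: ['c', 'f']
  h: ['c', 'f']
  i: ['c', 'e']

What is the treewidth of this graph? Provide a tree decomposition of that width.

The largest bag has 3 vertices, giving width 2; this decomposition certifies tw(G) ≤ 2. Conversely, {c, d, f} is a clique of size 3, and the vertices of any clique must share a bag in every tree decomposition; so some bag has ≥ 3 vertices and tw(G) ≥ 2. Therefore the treewidth is 2.

Treewidth 2.
One such decomposition:
Bags: B1 = {c, e, f}  B2 = {c, f, g}  B3 = {c, d, f}  B4 = {c, e, i}  B5 = {a, c, f}  B6 = {c, f, h}  B7 = {a, b, f}
Tree: B1–B2, B1–B3, B1–B4, B3–B5, B1–B6, B5–B7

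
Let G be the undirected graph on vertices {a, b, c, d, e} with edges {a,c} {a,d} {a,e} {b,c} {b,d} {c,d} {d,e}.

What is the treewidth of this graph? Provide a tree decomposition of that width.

Treewidth 2.
Bags: B1 = {a, c, d}  B2 = {b, c, d}  B3 = {a, d, e}
Tree: B1–B2, B1–B3

Every bag has size at most 3, so the width is 3 − 1 = 2 and tw(G) ≤ 2. On the other hand G contains the 3-clique {a, d, e}. A clique must lie in a single bag of any decomposition, so no decomposition can have width below 2. Combining the bounds, tw(G) = 2.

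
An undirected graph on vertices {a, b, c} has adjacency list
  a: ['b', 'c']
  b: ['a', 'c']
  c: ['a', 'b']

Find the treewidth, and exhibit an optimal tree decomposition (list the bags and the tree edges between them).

A single bag containing all 3 vertices is trivially a valid decomposition of width 2. Conversely, {a, b, c} is a clique of size 3, and the vertices of any clique must share a bag in every tree decomposition; so some bag has ≥ 3 vertices and tw(G) ≥ 2. Hence tw(G) = 2 exactly.

Treewidth 2.
One optimal decomposition is:
Bags: B1 = {a, b, c}
Tree: (single bag)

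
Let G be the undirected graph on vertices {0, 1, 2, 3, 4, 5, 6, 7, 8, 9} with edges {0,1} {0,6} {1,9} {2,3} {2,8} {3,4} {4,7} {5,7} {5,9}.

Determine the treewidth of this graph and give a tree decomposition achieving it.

Each bag holds 2 vertices, so the decomposition has width 1, which upper-bounds the treewidth. G has an edge, so its treewidth is at least 1. Hence tw(G) = 1 exactly.

Treewidth 1.
One optimal decomposition is:
Bags: B1 = {0, 6}  B2 = {0, 1}  B3 = {1, 9}  B4 = {5, 9}  B5 = {5, 7}  B6 = {4, 7}  B7 = {3, 4}  B8 = {2, 3}  B9 = {2, 8}
Tree: B1–B2, B2–B3, B3–B4, B4–B5, B5–B6, B6–B7, B7–B8, B8–B9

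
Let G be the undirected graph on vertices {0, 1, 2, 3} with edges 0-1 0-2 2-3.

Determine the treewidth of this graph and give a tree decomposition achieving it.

Treewidth 1.
One optimal decomposition is:
Bags: B1 = {2, 3}  B2 = {0, 2}  B3 = {0, 1}
Tree: B1–B2, B2–B3

The largest bag has 2 vertices, giving width 1; this decomposition certifies tw(G) ≤ 1. Since G has at least one edge (e.g. 3–2), it is not an edgeless graph, so tw(G) ≥ 1. The upper and lower bounds meet at 1, so that is the treewidth.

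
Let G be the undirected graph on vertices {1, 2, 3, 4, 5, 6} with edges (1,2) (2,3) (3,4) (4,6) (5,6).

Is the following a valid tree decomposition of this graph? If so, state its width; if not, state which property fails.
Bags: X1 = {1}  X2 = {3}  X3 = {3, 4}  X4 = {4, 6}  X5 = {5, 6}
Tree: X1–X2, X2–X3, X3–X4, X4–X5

A tree decomposition must satisfy three properties: every vertex lies in some bag; for every edge, both endpoints lie together in some bag; and for every vertex, the bags containing it form a connected subtree. Here vertex 2 appears in no bag, so the decomposition is invalid.

No — vertex 2 appears in no bag.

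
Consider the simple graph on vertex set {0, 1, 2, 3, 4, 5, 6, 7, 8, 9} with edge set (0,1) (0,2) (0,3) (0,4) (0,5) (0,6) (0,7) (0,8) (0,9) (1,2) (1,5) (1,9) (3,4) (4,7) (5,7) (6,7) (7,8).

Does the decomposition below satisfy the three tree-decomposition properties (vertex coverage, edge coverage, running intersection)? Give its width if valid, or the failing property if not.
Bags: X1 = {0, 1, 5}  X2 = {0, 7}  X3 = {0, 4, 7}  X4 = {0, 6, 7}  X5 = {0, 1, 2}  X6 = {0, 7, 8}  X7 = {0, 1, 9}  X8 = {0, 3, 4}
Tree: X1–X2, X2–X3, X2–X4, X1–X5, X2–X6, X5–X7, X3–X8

A tree decomposition must satisfy three properties: every vertex lies in some bag; for every edge, both endpoints lie together in some bag; and for every vertex, the bags containing it form a connected subtree. Here edge (5,7) lies in no bag, so the decomposition is invalid.

No — edge (5,7) lies in no bag.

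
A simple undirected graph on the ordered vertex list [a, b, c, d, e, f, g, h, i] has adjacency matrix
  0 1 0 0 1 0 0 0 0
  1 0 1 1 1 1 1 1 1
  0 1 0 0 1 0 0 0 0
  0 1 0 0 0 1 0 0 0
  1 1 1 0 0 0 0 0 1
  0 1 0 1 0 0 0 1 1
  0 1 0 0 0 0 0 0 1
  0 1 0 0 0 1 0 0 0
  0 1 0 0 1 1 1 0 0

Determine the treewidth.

A width-2 tree decomposition is:
Bags: B1 = {b, f, h}  B2 = {b, d, f}  B3 = {b, f, i}  B4 = {b, e, i}  B5 = {b, c, e}  B6 = {a, b, e}  B7 = {b, g, i}
Tree: B1–B2, B1–B3, B3–B4, B4–B5, B4–B6, B3–B7
Each bag holds 3 vertices, so the decomposition has width 2, which upper-bounds the treewidth. On the other hand G contains the 3-clique {b, d, f}. A clique must lie in a single bag of any decomposition, so no decomposition can have width below 2. Combining the bounds, tw(G) = 2.

2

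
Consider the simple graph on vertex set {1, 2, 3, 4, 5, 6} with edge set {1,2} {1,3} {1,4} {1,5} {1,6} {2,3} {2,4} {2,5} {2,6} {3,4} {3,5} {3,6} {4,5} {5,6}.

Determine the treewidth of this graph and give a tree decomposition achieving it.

Each bag holds 5 vertices, so the decomposition has width 4, which upper-bounds the treewidth. For the lower bound, the 5 vertices {1, 2, 3, 4, 5} are pairwise adjacent, and any tree decomposition puts a clique entirely inside one bag — forcing width ≥ 4. Hence tw(G) = 4 exactly.

Treewidth 4.
One optimal decomposition is:
Bags: B1 = {1, 2, 3, 5, 6}  B2 = {1, 2, 3, 4, 5}
Tree: B1–B2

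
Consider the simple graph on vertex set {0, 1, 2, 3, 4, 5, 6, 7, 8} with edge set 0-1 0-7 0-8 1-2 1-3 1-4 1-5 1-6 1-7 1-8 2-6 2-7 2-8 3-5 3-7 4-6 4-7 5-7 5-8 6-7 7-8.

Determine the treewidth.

A width-3 tree decomposition is:
Bags: B1 = {1, 5, 7, 8}  B2 = {0, 1, 7, 8}  B3 = {1, 2, 7, 8}  B4 = {1, 2, 6, 7}  B5 = {1, 4, 6, 7}  B6 = {1, 3, 5, 7}
Tree: B1–B2, B1–B3, B3–B4, B4–B5, B1–B6
The largest bag has 4 vertices, giving width 3; this decomposition certifies tw(G) ≤ 3. For the lower bound, the 4 vertices {0, 1, 7, 8} are pairwise adjacent, and any tree decomposition puts a clique entirely inside one bag — forcing width ≥ 3. Therefore the treewidth is 3.

3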